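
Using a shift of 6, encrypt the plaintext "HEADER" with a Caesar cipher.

Step 1: For each letter, shift forward by 6 positions (mod 26).
  H (position 7) -> position (7+6) mod 26 = 13 -> N
  E (position 4) -> position (4+6) mod 26 = 10 -> K
  A (position 0) -> position (0+6) mod 26 = 6 -> G
  D (position 3) -> position (3+6) mod 26 = 9 -> J
  E (position 4) -> position (4+6) mod 26 = 10 -> K
  R (position 17) -> position (17+6) mod 26 = 23 -> X
Result: NKGJKX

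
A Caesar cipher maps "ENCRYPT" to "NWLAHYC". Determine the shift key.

Step 1: Compare first letters: E (position 4) -> N (position 13).
Step 2: Shift = (13 - 4) mod 26 = 9.
The shift value is 9.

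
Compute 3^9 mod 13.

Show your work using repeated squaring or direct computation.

Step 1: Compute 3^9 mod 13 step by step, reducing modulo 13 at each step.
  3^1 mod 13 = 3
  3^2 mod 13 = (3 * 3) mod 13 = 9
  3^3 mod 13 = (9 * 3) mod 13 = 1
  3^4 mod 13 = (1 * 3) mod 13 = 3
  3^5 mod 13 = (3 * 3) mod 13 = 9
  3^6 mod 13 = (9 * 3) mod 13 = 1
  3^7 mod 13 = (1 * 3) mod 13 = 3
  3^8 mod 13 = (3 * 3) mod 13 = 9
  3^9 mod 13 = (9 * 3) mod 13 = 1
Step 2: Result = 1.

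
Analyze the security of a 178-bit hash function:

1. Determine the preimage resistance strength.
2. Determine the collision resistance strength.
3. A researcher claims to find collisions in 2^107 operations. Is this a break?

Step 1: Preimage resistance requires brute-force of 2^178 operations.
Step 2: Collision resistance (birthday bound) = 2^(178/2) = 2^89.
Step 3: The claimed attack costs 2^107 operations.
Step 4: Since 2^107 >= 2^89, the claimed attack is no faster than the generic birthday attack, so this does not break collision resistance.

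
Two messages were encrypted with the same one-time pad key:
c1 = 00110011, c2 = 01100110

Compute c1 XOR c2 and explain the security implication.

Step 1: c1 XOR c2 = (m1 XOR k) XOR (m2 XOR k).
Step 2: By XOR associativity/commutativity: = m1 XOR m2 XOR k XOR k = m1 XOR m2.
Step 3: 00110011 XOR 01100110 = 01010101 = 85.
Step 4: The key cancels out! An attacker learns m1 XOR m2 = 85, revealing the relationship between plaintexts.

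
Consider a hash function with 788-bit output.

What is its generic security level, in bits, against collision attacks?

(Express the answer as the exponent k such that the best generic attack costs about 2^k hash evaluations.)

Step 1: The hash has a 788-bit output.
Step 2: Collision resistance means it should be infeasible to find any x != y with h(x) = h(y).
By the birthday bound, a generic collision search succeeds after about sqrt(2^788) = 2^(788/2) = 2^394 evaluations.
Step 3: Security level = 394 bits.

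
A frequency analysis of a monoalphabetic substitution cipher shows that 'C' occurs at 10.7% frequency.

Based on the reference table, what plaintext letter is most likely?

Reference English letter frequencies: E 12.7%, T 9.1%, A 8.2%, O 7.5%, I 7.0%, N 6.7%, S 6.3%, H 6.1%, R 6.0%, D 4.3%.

Step 1: The observed frequency is 10.7%.
Step 2: Compare with English frequencies:
  E: 12.7% (difference: 2.0%)
  T: 9.1% (difference: 1.6%) <-- closest
  A: 8.2% (difference: 2.5%)
  O: 7.5% (difference: 3.2%)
  I: 7.0% (difference: 3.7%)
  N: 6.7% (difference: 4.0%)
  S: 6.3% (difference: 4.4%)
  H: 6.1% (difference: 4.6%)
  R: 6.0% (difference: 4.7%)
  D: 4.3% (difference: 6.4%)
Step 3: 'C' most likely represents 'T' (frequency 9.1%).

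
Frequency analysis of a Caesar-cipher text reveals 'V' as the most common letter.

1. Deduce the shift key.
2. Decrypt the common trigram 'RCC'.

Step 1: In English, 'E' is the most frequent letter (12.7%).
Step 2: The most frequent ciphertext letter is 'V' (position 21).
Step 3: Shift = (21 - 4) mod 26 = 17.
Step 4: Decrypt 'RCC' by shifting back 17:
  R -> A
  C -> L
  C -> L
Step 5: 'RCC' decrypts to 'ALL'.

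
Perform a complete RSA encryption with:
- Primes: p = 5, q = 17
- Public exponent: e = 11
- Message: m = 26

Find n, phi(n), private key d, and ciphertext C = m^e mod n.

Step 1: n = 5 * 17 = 85.
Step 2: phi(n) = (5-1)(17-1) = 4 * 16 = 64.
Step 3: Find d = 11^(-1) mod 64 = 35.
  Verify: 11 * 35 = 385 = 1 (mod 64).
Step 4: C = 26^11 mod 85 = 66.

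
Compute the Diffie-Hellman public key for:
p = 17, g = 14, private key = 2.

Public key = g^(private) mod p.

Step 1: A = g^a mod p = 14^2 mod 17.
  14^1 mod 17 = 14
  14^2 mod 17 = (14 * 14) mod 17 = 9
Result: A = 9.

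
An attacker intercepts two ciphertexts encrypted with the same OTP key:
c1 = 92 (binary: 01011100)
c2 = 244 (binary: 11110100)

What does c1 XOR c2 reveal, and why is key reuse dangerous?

Step 1: c1 XOR c2 = (m1 XOR k) XOR (m2 XOR k).
Step 2: By XOR associativity/commutativity: = m1 XOR m2 XOR k XOR k = m1 XOR m2.
Step 3: 01011100 XOR 11110100 = 10101000 = 168.
Step 4: The key cancels out! An attacker learns m1 XOR m2 = 168, revealing the relationship between plaintexts.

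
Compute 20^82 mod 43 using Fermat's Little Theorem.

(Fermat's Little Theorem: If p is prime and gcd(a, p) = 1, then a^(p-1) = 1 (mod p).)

Step 1: Since 43 is prime, by Fermat's Little Theorem: 20^42 = 1 (mod 43).
Step 2: Reduce exponent: 82 mod 42 = 40.
Step 3: So 20^82 = 20^40 (mod 43).
Step 4: 20^40 mod 43 = 10.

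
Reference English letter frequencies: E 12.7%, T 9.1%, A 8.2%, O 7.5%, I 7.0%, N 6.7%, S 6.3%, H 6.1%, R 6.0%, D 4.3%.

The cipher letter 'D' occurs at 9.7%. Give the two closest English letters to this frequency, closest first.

Step 1: Observed frequency of 'D' is 9.7%.
Step 2: Compute distances to each reference frequency and sort:
  T (9.1%): difference = 0.6% <-- BEST
  A (8.2%): difference = 1.5% <-- RUNNER-UP
  O (7.5%): difference = 2.2%
  I (7.0%): difference = 2.7%
  N (6.7%): difference = 3.0%
Step 3: Most likely is 'T' (9.1%, diff 0.6%); second most likely is 'A' (8.2%, diff 1.5%).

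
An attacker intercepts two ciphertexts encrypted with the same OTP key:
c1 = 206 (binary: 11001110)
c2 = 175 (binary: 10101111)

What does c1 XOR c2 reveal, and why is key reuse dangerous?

Step 1: c1 XOR c2 = (m1 XOR k) XOR (m2 XOR k).
Step 2: By XOR associativity/commutativity: = m1 XOR m2 XOR k XOR k = m1 XOR m2.
Step 3: 11001110 XOR 10101111 = 01100001 = 97.
Step 4: The key cancels out! An attacker learns m1 XOR m2 = 97, revealing the relationship between plaintexts.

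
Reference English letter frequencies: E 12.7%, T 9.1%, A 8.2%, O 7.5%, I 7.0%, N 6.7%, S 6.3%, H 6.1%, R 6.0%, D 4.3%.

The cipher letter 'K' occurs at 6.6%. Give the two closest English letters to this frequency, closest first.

Step 1: Observed frequency of 'K' is 6.6%.
Step 2: Compute distances to each reference frequency and sort:
  N (6.7%): difference = 0.1% <-- BEST
  S (6.3%): difference = 0.3% <-- RUNNER-UP
  I (7.0%): difference = 0.4%
  H (6.1%): difference = 0.5%
  R (6.0%): difference = 0.6%
Step 3: Most likely is 'N' (6.7%, diff 0.1%); second most likely is 'S' (6.3%, diff 0.3%).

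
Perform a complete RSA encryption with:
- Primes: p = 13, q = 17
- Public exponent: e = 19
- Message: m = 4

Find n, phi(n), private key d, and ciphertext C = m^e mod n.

Step 1: n = 13 * 17 = 221.
Step 2: phi(n) = (13-1)(17-1) = 12 * 16 = 192.
Step 3: Find d = 19^(-1) mod 192 = 91.
  Verify: 19 * 91 = 1729 = 1 (mod 192).
Step 4: C = 4^19 mod 221 = 30.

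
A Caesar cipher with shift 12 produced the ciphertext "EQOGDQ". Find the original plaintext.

Step 1: Reverse the shift by subtracting 12 from each letter position.
  E (position 4) -> position (4-12) mod 26 = 18 -> S
  Q (position 16) -> position (16-12) mod 26 = 4 -> E
  O (position 14) -> position (14-12) mod 26 = 2 -> C
  G (position 6) -> position (6-12) mod 26 = 20 -> U
  D (position 3) -> position (3-12) mod 26 = 17 -> R
  Q (position 16) -> position (16-12) mod 26 = 4 -> E
Decrypted message: SECURE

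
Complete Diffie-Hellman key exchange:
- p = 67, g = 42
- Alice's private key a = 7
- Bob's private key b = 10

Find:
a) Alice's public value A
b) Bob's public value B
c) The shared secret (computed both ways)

Step 1: A = g^a mod p = 42^7 mod 67 = 58.
Step 2: B = g^b mod p = 42^10 mod 67 = 59.
Step 3: Alice computes s = B^a mod p = 59^7 mod 67 = 15.
Step 4: Bob computes s = A^b mod p = 58^10 mod 67 = 15.
Both sides agree: shared secret = 15.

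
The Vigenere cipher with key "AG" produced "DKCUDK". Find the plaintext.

Step 1: Extend key: AGAGAG
Step 2: Decrypt each letter (c - k) mod 26:
  D(3) - A(0) = (3-0) mod 26 = 3 = D
  K(10) - G(6) = (10-6) mod 26 = 4 = E
  C(2) - A(0) = (2-0) mod 26 = 2 = C
  U(20) - G(6) = (20-6) mod 26 = 14 = O
  D(3) - A(0) = (3-0) mod 26 = 3 = D
  K(10) - G(6) = (10-6) mod 26 = 4 = E
Plaintext: DECODE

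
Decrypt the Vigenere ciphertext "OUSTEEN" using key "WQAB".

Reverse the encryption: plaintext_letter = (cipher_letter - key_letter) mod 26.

Step 1: Extend key: WQABWQA
Step 2: Decrypt each letter (c - k) mod 26:
  O(14) - W(22) = (14-22) mod 26 = 18 = S
  U(20) - Q(16) = (20-16) mod 26 = 4 = E
  S(18) - A(0) = (18-0) mod 26 = 18 = S
  T(19) - B(1) = (19-1) mod 26 = 18 = S
  E(4) - W(22) = (4-22) mod 26 = 8 = I
  E(4) - Q(16) = (4-16) mod 26 = 14 = O
  N(13) - A(0) = (13-0) mod 26 = 13 = N
Plaintext: SESSION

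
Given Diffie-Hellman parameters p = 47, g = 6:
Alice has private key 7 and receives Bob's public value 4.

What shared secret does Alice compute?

Step 1: s = B^a mod p = 4^7 mod 47.
  4^1 mod 47 = 4
  4^2 mod 47 = (4 * 4) mod 47 = 16
  4^3 mod 47 = (16 * 4) mod 47 = 17
  4^4 mod 47 = (17 * 4) mod 47 = 21
  4^5 mod 47 = (21 * 4) mod 47 = 37
  4^6 mod 47 = (37 * 4) mod 47 = 7
  4^7 mod 47 = (7 * 4) mod 47 = 28
Result: shared secret = 28.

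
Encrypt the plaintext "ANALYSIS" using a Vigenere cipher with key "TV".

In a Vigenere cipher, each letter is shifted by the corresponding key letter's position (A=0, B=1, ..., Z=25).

Step 1: Repeat key to match plaintext length:
  Plaintext: ANALYSIS
  Key:       TVTVTVTV
Step 2: Encrypt each letter:
  A(0) + T(19) = (0+19) mod 26 = 19 = T
  N(13) + V(21) = (13+21) mod 26 = 8 = I
  A(0) + T(19) = (0+19) mod 26 = 19 = T
  L(11) + V(21) = (11+21) mod 26 = 6 = G
  Y(24) + T(19) = (24+19) mod 26 = 17 = R
  S(18) + V(21) = (18+21) mod 26 = 13 = N
  I(8) + T(19) = (8+19) mod 26 = 1 = B
  S(18) + V(21) = (18+21) mod 26 = 13 = N
Ciphertext: TITGRNBN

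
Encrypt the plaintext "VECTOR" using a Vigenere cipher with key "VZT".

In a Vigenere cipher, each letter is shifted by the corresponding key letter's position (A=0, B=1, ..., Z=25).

Step 1: Repeat key to match plaintext length:
  Plaintext: VECTOR
  Key:       VZTVZT
Step 2: Encrypt each letter:
  V(21) + V(21) = (21+21) mod 26 = 16 = Q
  E(4) + Z(25) = (4+25) mod 26 = 3 = D
  C(2) + T(19) = (2+19) mod 26 = 21 = V
  T(19) + V(21) = (19+21) mod 26 = 14 = O
  O(14) + Z(25) = (14+25) mod 26 = 13 = N
  R(17) + T(19) = (17+19) mod 26 = 10 = K
Ciphertext: QDVONK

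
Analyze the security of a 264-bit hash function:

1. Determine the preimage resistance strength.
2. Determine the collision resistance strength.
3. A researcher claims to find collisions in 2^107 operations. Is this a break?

Step 1: Preimage resistance requires brute-force of 2^264 operations.
Step 2: Collision resistance (birthday bound) = 2^(264/2) = 2^132.
Step 3: The claimed attack costs 2^107 operations.
Step 4: Since 2^107 < 2^132, the claimed attack beats the generic birthday bound, so collision resistance is broken.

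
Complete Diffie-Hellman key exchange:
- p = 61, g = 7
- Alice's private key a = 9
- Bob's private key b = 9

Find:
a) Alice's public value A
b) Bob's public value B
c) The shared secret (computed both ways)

Step 1: A = g^a mod p = 7^9 mod 61 = 33.
Step 2: B = g^b mod p = 7^9 mod 61 = 33.
Step 3: Alice computes s = B^a mod p = 33^9 mod 61 = 24.
Step 4: Bob computes s = A^b mod p = 33^9 mod 61 = 24.
Both sides agree: shared secret = 24.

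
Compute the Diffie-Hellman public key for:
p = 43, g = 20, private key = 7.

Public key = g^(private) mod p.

Step 1: A = g^a mod p = 20^7 mod 43.
  20^1 mod 43 = 20
  20^2 mod 43 = (20 * 20) mod 43 = 13
  20^3 mod 43 = (13 * 20) mod 43 = 2
  20^4 mod 43 = (2 * 20) mod 43 = 40
  20^5 mod 43 = (40 * 20) mod 43 = 26
  20^6 mod 43 = (26 * 20) mod 43 = 4
  20^7 mod 43 = (4 * 20) mod 43 = 37
Result: A = 37.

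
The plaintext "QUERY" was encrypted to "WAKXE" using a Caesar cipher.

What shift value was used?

Step 1: Compare first letters: Q (position 16) -> W (position 22).
Step 2: Shift = (22 - 16) mod 26 = 6.
The shift value is 6.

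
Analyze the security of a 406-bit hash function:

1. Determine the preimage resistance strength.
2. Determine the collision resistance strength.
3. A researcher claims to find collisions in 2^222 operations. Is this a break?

Step 1: Preimage resistance requires brute-force of 2^406 operations.
Step 2: Collision resistance (birthday bound) = 2^(406/2) = 2^203.
Step 3: The claimed attack costs 2^222 operations.
Step 4: Since 2^222 >= 2^203, the claimed attack is no faster than the generic birthday attack, so this does not break collision resistance.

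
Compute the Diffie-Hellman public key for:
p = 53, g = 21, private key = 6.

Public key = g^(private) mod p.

Step 1: A = g^a mod p = 21^6 mod 53.
  21^1 mod 53 = 21
  21^2 mod 53 = (21 * 21) mod 53 = 17
  21^3 mod 53 = (17 * 21) mod 53 = 39
  21^4 mod 53 = (39 * 21) mod 53 = 24
  21^5 mod 53 = (24 * 21) mod 53 = 27
  21^6 mod 53 = (27 * 21) mod 53 = 37
Result: A = 37.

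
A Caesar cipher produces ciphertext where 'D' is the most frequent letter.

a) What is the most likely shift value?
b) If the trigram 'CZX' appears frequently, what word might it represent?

Step 1: In English, 'E' is the most frequent letter (12.7%).
Step 2: The most frequent ciphertext letter is 'D' (position 3).
Step 3: Shift = (3 - 4) mod 26 = 25.
Step 4: Decrypt 'CZX' by shifting back 25:
  C -> D
  Z -> A
  X -> Y
Step 5: 'CZX' decrypts to 'DAY'.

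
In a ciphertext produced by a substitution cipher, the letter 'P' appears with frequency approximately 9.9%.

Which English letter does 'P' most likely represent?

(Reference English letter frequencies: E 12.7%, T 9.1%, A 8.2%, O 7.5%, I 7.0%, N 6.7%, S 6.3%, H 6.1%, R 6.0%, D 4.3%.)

Step 1: The observed frequency is 9.9%.
Step 2: Compare with English frequencies:
  E: 12.7% (difference: 2.8%)
  T: 9.1% (difference: 0.8%) <-- closest
  A: 8.2% (difference: 1.7%)
  O: 7.5% (difference: 2.4%)
  I: 7.0% (difference: 2.9%)
  N: 6.7% (difference: 3.2%)
  S: 6.3% (difference: 3.6%)
  H: 6.1% (difference: 3.8%)
  R: 6.0% (difference: 3.9%)
  D: 4.3% (difference: 5.6%)
Step 3: 'P' most likely represents 'T' (frequency 9.1%).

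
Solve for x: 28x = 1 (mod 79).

Step 1: We need x such that 28 * x = 1 (mod 79).
Step 2: Using the extended Euclidean algorithm or trial:
  28 * 48 = 1344 = 17 * 79 + 1.
Step 3: Since 1344 mod 79 = 1, the inverse is x = 48.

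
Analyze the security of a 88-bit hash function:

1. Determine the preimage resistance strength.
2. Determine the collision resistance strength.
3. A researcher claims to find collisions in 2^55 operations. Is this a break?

Step 1: Preimage resistance requires brute-force of 2^88 operations.
Step 2: Collision resistance (birthday bound) = 2^(88/2) = 2^44.
Step 3: The claimed attack costs 2^55 operations.
Step 4: Since 2^55 >= 2^44, the claimed attack is no faster than the generic birthday attack, so this does not break collision resistance.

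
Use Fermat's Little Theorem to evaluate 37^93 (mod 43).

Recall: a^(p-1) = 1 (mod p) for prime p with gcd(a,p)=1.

Step 1: Since 43 is prime, by Fermat's Little Theorem: 37^42 = 1 (mod 43).
Step 2: Reduce exponent: 93 mod 42 = 9.
Step 3: So 37^93 = 37^9 (mod 43).
Step 4: 37^9 mod 43 = 42.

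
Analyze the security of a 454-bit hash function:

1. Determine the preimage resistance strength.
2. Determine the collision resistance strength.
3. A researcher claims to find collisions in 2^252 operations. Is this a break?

Step 1: Preimage resistance requires brute-force of 2^454 operations.
Step 2: Collision resistance (birthday bound) = 2^(454/2) = 2^227.
Step 3: The claimed attack costs 2^252 operations.
Step 4: Since 2^252 >= 2^227, the claimed attack is no faster than the generic birthday attack, so this does not break collision resistance.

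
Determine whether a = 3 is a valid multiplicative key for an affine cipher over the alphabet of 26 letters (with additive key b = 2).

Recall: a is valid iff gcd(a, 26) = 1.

Step 1: Compute gcd(3, 26).
Step 2: gcd(3, 26) = 1.
Since gcd = 1, 3 is coprime with 26, so it is a valid key.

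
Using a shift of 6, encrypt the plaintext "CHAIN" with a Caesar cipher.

Step 1: For each letter, shift forward by 6 positions (mod 26).
  C (position 2) -> position (2+6) mod 26 = 8 -> I
  H (position 7) -> position (7+6) mod 26 = 13 -> N
  A (position 0) -> position (0+6) mod 26 = 6 -> G
  I (position 8) -> position (8+6) mod 26 = 14 -> O
  N (position 13) -> position (13+6) mod 26 = 19 -> T
Result: INGOT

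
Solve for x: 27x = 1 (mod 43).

Step 1: We need x such that 27 * x = 1 (mod 43).
Step 2: Using the extended Euclidean algorithm or trial:
  27 * 8 = 216 = 5 * 43 + 1.
Step 3: Since 216 mod 43 = 1, the inverse is x = 8.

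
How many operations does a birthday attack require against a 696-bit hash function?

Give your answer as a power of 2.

Step 1: The birthday paradox gives collision probability ~50% after sqrt(2^n) = 2^(n/2) hashes.
Step 2: For 696-bit output: 2^(696/2) = 2^348.
Step 3: Approximately 2^348 hash computations needed.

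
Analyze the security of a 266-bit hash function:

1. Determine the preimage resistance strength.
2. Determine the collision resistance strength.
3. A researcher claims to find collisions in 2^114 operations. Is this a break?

Step 1: Preimage resistance requires brute-force of 2^266 operations.
Step 2: Collision resistance (birthday bound) = 2^(266/2) = 2^133.
Step 3: The claimed attack costs 2^114 operations.
Step 4: Since 2^114 < 2^133, the claimed attack beats the generic birthday bound, so collision resistance is broken.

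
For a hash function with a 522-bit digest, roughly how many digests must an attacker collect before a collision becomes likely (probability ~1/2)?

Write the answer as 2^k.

Step 1: The birthday paradox gives collision probability ~50% after sqrt(2^n) = 2^(n/2) hashes.
Step 2: For 522-bit output: 2^(522/2) = 2^261.
Step 3: Approximately 2^261 hash computations needed.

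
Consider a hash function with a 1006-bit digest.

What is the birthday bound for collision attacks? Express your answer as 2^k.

Step 1: The birthday paradox gives collision probability ~50% after sqrt(2^n) = 2^(n/2) hashes.
Step 2: For 1006-bit output: 2^(1006/2) = 2^503.
Step 3: Approximately 2^503 hash computations needed.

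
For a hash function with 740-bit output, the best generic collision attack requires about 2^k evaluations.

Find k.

Step 1: The hash has a 740-bit output.
Step 2: Collision resistance means it should be infeasible to find any x != y with h(x) = h(y).
By the birthday bound, a generic collision search succeeds after about sqrt(2^740) = 2^(740/2) = 2^370 evaluations.
Step 3: Security level = 370 bits.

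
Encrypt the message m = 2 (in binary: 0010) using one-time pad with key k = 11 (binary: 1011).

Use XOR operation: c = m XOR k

Step 1: Write out the XOR operation bit by bit:
  Message: 0010
  Key:     1011
  XOR:     1001
Step 2: Convert to decimal: 1001 = 9.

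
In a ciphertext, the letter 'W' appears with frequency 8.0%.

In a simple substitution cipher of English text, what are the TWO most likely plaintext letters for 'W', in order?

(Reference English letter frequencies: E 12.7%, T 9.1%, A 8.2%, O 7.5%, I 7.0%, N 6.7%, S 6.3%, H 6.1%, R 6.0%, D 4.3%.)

Step 1: Observed frequency of 'W' is 8.0%.
Step 2: Compute distances to each reference frequency and sort:
  A (8.2%): difference = 0.2% <-- BEST
  O (7.5%): difference = 0.5% <-- RUNNER-UP
  I (7.0%): difference = 1.0%
  T (9.1%): difference = 1.1%
  N (6.7%): difference = 1.3%
Step 3: Most likely is 'A' (8.2%, diff 0.2%); second most likely is 'O' (7.5%, diff 0.5%).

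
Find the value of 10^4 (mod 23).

Step 1: Compute 10^4 mod 23 step by step, reducing modulo 23 at each step.
  10^1 mod 23 = 10
  10^2 mod 23 = (10 * 10) mod 23 = 8
  10^3 mod 23 = (8 * 10) mod 23 = 11
  10^4 mod 23 = (11 * 10) mod 23 = 18
Step 2: Result = 18.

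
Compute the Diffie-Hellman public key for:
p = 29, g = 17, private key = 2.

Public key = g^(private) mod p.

Step 1: A = g^a mod p = 17^2 mod 29.
  17^1 mod 29 = 17
  17^2 mod 29 = (17 * 17) mod 29 = 28
Result: A = 28.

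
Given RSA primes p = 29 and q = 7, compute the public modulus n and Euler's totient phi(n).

Step 1: n = p * q = 29 * 7 = 203.
Step 2: phi(n) = (p-1)(q-1) = 28 * 6 = 168.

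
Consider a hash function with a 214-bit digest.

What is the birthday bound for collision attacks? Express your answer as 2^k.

Step 1: The birthday paradox gives collision probability ~50% after sqrt(2^n) = 2^(n/2) hashes.
Step 2: For 214-bit output: 2^(214/2) = 2^107.
Step 3: Approximately 2^107 hash computations needed.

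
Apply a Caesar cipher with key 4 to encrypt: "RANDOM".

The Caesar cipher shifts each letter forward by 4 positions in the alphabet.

Step 1: For each letter, shift forward by 4 positions (mod 26).
  R (position 17) -> position (17+4) mod 26 = 21 -> V
  A (position 0) -> position (0+4) mod 26 = 4 -> E
  N (position 13) -> position (13+4) mod 26 = 17 -> R
  D (position 3) -> position (3+4) mod 26 = 7 -> H
  O (position 14) -> position (14+4) mod 26 = 18 -> S
  M (position 12) -> position (12+4) mod 26 = 16 -> Q
Result: VERHSQ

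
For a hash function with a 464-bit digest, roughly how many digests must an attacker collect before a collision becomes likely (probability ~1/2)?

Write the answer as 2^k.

Step 1: The birthday paradox gives collision probability ~50% after sqrt(2^n) = 2^(n/2) hashes.
Step 2: For 464-bit output: 2^(464/2) = 2^232.
Step 3: Approximately 2^232 hash computations needed.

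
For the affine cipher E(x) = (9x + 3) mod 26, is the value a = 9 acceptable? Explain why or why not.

Step 1: Compute gcd(9, 26).
Step 2: gcd(9, 26) = 1.
Since gcd = 1, 9 is coprime with 26, so it is a valid key.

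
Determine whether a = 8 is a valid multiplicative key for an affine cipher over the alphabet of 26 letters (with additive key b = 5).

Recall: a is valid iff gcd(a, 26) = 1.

Step 1: Compute gcd(8, 26).
Step 2: gcd(8, 26) = 2.
Since gcd = 2 != 1, 8 shares a common factor with 26, so it cannot be used.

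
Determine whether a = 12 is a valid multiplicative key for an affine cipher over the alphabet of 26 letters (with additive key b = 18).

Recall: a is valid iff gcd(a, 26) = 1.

Step 1: Compute gcd(12, 26).
Step 2: gcd(12, 26) = 2.
Since gcd = 2 != 1, 12 shares a common factor with 26, so it cannot be used.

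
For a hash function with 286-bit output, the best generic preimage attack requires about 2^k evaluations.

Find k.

Step 1: The hash has a 286-bit output.
Step 2: Preimage resistance means: given a digest h(x), it should be infeasible to find any input that hashes to it.
With a 286-bit output there are 2^286 possible digests, so a generic brute-force preimage search costs about 2^286 evaluations.
Step 3: Security level = 286 bits.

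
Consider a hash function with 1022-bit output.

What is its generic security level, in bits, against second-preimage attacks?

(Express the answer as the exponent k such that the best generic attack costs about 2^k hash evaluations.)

Step 1: The hash has a 1022-bit output.
Step 2: Second-preimage resistance means: given a specific input x, it should be infeasible to find a different y with h(y) = h(x).
With a 1022-bit output, a generic search for a second preimage costs about 2^1022 evaluations (each trial matches the fixed target with probability 2^-1022).
Step 3: Security level = 1022 bits.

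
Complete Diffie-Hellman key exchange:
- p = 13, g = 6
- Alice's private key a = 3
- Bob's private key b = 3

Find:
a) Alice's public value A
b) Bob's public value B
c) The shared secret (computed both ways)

Step 1: A = g^a mod p = 6^3 mod 13 = 8.
Step 2: B = g^b mod p = 6^3 mod 13 = 8.
Step 3: Alice computes s = B^a mod p = 8^3 mod 13 = 5.
Step 4: Bob computes s = A^b mod p = 8^3 mod 13 = 5.
Both sides agree: shared secret = 5.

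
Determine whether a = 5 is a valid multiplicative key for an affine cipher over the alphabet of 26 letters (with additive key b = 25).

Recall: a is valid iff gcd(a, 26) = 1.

Step 1: Compute gcd(5, 26).
Step 2: gcd(5, 26) = 1.
Since gcd = 1, 5 is coprime with 26, so it is a valid key.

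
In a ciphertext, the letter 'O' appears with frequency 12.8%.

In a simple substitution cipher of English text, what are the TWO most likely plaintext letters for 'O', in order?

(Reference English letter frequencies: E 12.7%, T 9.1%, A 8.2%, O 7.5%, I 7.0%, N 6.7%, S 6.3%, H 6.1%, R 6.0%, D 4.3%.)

Step 1: Observed frequency of 'O' is 12.8%.
Step 2: Compute distances to each reference frequency and sort:
  E (12.7%): difference = 0.1% <-- BEST
  T (9.1%): difference = 3.7% <-- RUNNER-UP
  A (8.2%): difference = 4.6%
  O (7.5%): difference = 5.3%
  I (7.0%): difference = 5.8%
Step 3: Most likely is 'E' (12.7%, diff 0.1%); second most likely is 'T' (9.1%, diff 3.7%).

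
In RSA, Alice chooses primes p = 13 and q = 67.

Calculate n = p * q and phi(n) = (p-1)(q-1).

Step 1: n = p * q = 13 * 67 = 871.
Step 2: phi(n) = (p-1)(q-1) = 12 * 66 = 792.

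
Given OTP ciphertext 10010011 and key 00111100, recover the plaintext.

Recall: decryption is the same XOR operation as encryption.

Step 1: XOR ciphertext with key:
  Ciphertext: 10010011
  Key:        00111100
  XOR:        10101111
Step 2: Plaintext = 10101111 = 175 in decimal.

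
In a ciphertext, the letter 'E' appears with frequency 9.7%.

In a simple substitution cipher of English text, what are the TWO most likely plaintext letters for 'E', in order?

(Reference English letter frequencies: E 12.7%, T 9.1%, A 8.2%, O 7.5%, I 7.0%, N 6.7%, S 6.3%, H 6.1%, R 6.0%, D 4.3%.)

Step 1: Observed frequency of 'E' is 9.7%.
Step 2: Compute distances to each reference frequency and sort:
  T (9.1%): difference = 0.6% <-- BEST
  A (8.2%): difference = 1.5% <-- RUNNER-UP
  O (7.5%): difference = 2.2%
  I (7.0%): difference = 2.7%
  N (6.7%): difference = 3.0%
Step 3: Most likely is 'T' (9.1%, diff 0.6%); second most likely is 'A' (8.2%, diff 1.5%).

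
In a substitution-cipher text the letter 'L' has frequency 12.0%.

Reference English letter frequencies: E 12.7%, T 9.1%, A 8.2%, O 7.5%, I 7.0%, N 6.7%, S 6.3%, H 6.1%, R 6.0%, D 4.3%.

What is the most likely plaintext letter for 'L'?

Step 1: The observed frequency is 12.0%.
Step 2: Compare with English frequencies:
  E: 12.7% (difference: 0.7%) <-- closest
  T: 9.1% (difference: 2.9%)
  A: 8.2% (difference: 3.8%)
  O: 7.5% (difference: 4.5%)
  I: 7.0% (difference: 5.0%)
  N: 6.7% (difference: 5.3%)
  S: 6.3% (difference: 5.7%)
  H: 6.1% (difference: 5.9%)
  R: 6.0% (difference: 6.0%)
  D: 4.3% (difference: 7.7%)
Step 3: 'L' most likely represents 'E' (frequency 12.7%).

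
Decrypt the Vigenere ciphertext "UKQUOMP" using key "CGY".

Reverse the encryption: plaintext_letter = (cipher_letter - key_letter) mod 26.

Step 1: Extend key: CGYCGYC
Step 2: Decrypt each letter (c - k) mod 26:
  U(20) - C(2) = (20-2) mod 26 = 18 = S
  K(10) - G(6) = (10-6) mod 26 = 4 = E
  Q(16) - Y(24) = (16-24) mod 26 = 18 = S
  U(20) - C(2) = (20-2) mod 26 = 18 = S
  O(14) - G(6) = (14-6) mod 26 = 8 = I
  M(12) - Y(24) = (12-24) mod 26 = 14 = O
  P(15) - C(2) = (15-2) mod 26 = 13 = N
Plaintext: SESSION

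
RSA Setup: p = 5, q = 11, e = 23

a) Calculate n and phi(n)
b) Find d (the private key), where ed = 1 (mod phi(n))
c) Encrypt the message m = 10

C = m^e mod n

Step 1: n = 5 * 11 = 55.
Step 2: phi(n) = (5-1)(11-1) = 4 * 10 = 40.
Step 3: Find d = 23^(-1) mod 40 = 7.
  Verify: 23 * 7 = 161 = 1 (mod 40).
Step 4: C = 10^23 mod 55 = 10.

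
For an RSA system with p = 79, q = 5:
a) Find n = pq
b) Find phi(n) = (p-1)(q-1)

Step 1: n = p * q = 79 * 5 = 395.
Step 2: phi(n) = (p-1)(q-1) = 78 * 4 = 312.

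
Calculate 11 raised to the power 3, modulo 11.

Step 1: Compute 11^3 mod 11 step by step, reducing modulo 11 at each step.
  11^1 mod 11 = 0
  11^2 mod 11 = (0 * 11) mod 11 = 0
  11^3 mod 11 = (0 * 11) mod 11 = 0
Step 2: Result = 0.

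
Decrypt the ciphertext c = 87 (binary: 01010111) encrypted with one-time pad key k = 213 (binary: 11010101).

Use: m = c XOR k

Step 1: XOR ciphertext with key:
  Ciphertext: 01010111
  Key:        11010101
  XOR:        10000010
Step 2: Plaintext = 10000010 = 130 in decimal.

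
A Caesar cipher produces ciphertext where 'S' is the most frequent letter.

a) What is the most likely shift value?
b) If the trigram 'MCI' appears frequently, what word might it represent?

Step 1: In English, 'E' is the most frequent letter (12.7%).
Step 2: The most frequent ciphertext letter is 'S' (position 18).
Step 3: Shift = (18 - 4) mod 26 = 14.
Step 4: Decrypt 'MCI' by shifting back 14:
  M -> Y
  C -> O
  I -> U
Step 5: 'MCI' decrypts to 'YOU'.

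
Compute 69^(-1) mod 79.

Step 1: We need x such that 69 * x = 1 (mod 79).
Step 2: Using the extended Euclidean algorithm or trial:
  69 * 71 = 4899 = 62 * 79 + 1.
Step 3: Since 4899 mod 79 = 1, the inverse is x = 71.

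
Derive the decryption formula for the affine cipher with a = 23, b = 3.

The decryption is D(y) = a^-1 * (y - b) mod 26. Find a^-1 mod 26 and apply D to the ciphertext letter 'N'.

Step 1: Find a^-1, the modular inverse of 23 mod 26.
Step 2: We need 23 * a^-1 = 1 (mod 26).
Step 3: 23 * 17 = 391 = 15 * 26 + 1, so a^-1 = 17.
Step 4: D(y) = 17(y - 3) mod 26.
Step 5: Apply to 'N' (y = 13): D(13) = 17 * (13 - 3) mod 26 = 17 * 10 mod 26 = 14 -> 'O'.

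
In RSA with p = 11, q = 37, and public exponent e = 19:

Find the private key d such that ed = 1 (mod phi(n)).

Step 1: n = 11 * 37 = 407.
Step 2: phi(n) = 10 * 36 = 360.
Step 3: Find d such that 19 * d = 1 (mod 360).
Step 4: d = 19^(-1) mod 360 = 19.
Verification: 19 * 19 = 361 = 1 * 360 + 1.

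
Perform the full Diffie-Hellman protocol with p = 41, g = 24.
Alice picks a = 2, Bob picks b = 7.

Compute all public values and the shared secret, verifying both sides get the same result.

Step 1: A = g^a mod p = 24^2 mod 41 = 2.
Step 2: B = g^b mod p = 24^7 mod 41 = 28.
Step 3: Alice computes s = B^a mod p = 28^2 mod 41 = 5.
Step 4: Bob computes s = A^b mod p = 2^7 mod 41 = 5.
Both sides agree: shared secret = 5.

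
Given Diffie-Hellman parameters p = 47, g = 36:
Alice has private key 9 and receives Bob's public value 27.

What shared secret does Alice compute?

Step 1: s = B^a mod p = 27^9 mod 47.
  27^1 mod 47 = 27
  27^2 mod 47 = (27 * 27) mod 47 = 24
  27^3 mod 47 = (24 * 27) mod 47 = 37
  27^4 mod 47 = (37 * 27) mod 47 = 12
  27^5 mod 47 = (12 * 27) mod 47 = 42
  27^6 mod 47 = (42 * 27) mod 47 = 6
  27^7 mod 47 = (6 * 27) mod 47 = 21
  27^8 mod 47 = (21 * 27) mod 47 = 3
  27^9 mod 47 = (3 * 27) mod 47 = 34
Result: shared secret = 34.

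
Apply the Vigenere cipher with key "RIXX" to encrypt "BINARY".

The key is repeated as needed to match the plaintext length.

Step 1: Repeat key to match plaintext length:
  Plaintext: BINARY
  Key:       RIXXRI
Step 2: Encrypt each letter:
  B(1) + R(17) = (1+17) mod 26 = 18 = S
  I(8) + I(8) = (8+8) mod 26 = 16 = Q
  N(13) + X(23) = (13+23) mod 26 = 10 = K
  A(0) + X(23) = (0+23) mod 26 = 23 = X
  R(17) + R(17) = (17+17) mod 26 = 8 = I
  Y(24) + I(8) = (24+8) mod 26 = 6 = G
Ciphertext: SQKXIG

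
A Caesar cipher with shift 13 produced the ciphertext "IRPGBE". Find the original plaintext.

Step 1: Reverse the shift by subtracting 13 from each letter position.
  I (position 8) -> position (8-13) mod 26 = 21 -> V
  R (position 17) -> position (17-13) mod 26 = 4 -> E
  P (position 15) -> position (15-13) mod 26 = 2 -> C
  G (position 6) -> position (6-13) mod 26 = 19 -> T
  B (position 1) -> position (1-13) mod 26 = 14 -> O
  E (position 4) -> position (4-13) mod 26 = 17 -> R
Decrypted message: VECTOR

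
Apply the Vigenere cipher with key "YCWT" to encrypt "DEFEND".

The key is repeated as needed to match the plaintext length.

Step 1: Repeat key to match plaintext length:
  Plaintext: DEFEND
  Key:       YCWTYC
Step 2: Encrypt each letter:
  D(3) + Y(24) = (3+24) mod 26 = 1 = B
  E(4) + C(2) = (4+2) mod 26 = 6 = G
  F(5) + W(22) = (5+22) mod 26 = 1 = B
  E(4) + T(19) = (4+19) mod 26 = 23 = X
  N(13) + Y(24) = (13+24) mod 26 = 11 = L
  D(3) + C(2) = (3+2) mod 26 = 5 = F
Ciphertext: BGBXLF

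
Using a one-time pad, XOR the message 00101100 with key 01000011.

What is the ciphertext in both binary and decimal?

Step 1: Write out the XOR operation bit by bit:
  Message: 00101100
  Key:     01000011
  XOR:     01101111
Step 2: Convert to decimal: 01101111 = 111.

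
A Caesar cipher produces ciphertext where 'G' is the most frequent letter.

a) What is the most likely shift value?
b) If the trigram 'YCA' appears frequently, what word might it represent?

Step 1: In English, 'E' is the most frequent letter (12.7%).
Step 2: The most frequent ciphertext letter is 'G' (position 6).
Step 3: Shift = (6 - 4) mod 26 = 2.
Step 4: Decrypt 'YCA' by shifting back 2:
  Y -> W
  C -> A
  A -> Y
Step 5: 'YCA' decrypts to 'WAY'.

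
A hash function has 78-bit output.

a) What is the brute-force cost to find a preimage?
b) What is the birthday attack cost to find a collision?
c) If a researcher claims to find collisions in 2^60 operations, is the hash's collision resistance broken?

Step 1: Preimage resistance requires brute-force of 2^78 operations.
Step 2: Collision resistance (birthday bound) = 2^(78/2) = 2^39.
Step 3: The claimed attack costs 2^60 operations.
Step 4: Since 2^60 >= 2^39, the claimed attack is no faster than the generic birthday attack, so this does not break collision resistance.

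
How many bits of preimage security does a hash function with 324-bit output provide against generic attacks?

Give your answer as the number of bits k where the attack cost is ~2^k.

Step 1: The hash has a 324-bit output.
Step 2: Preimage resistance means: given a digest h(x), it should be infeasible to find any input that hashes to it.
With a 324-bit output there are 2^324 possible digests, so a generic brute-force preimage search costs about 2^324 evaluations.
Step 3: Security level = 324 bits.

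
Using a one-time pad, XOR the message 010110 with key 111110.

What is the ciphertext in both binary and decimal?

Step 1: Write out the XOR operation bit by bit:
  Message: 010110
  Key:     111110
  XOR:     101000
Step 2: Convert to decimal: 101000 = 40.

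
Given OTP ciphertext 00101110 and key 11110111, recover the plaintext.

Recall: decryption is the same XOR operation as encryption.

Step 1: XOR ciphertext with key:
  Ciphertext: 00101110
  Key:        11110111
  XOR:        11011001
Step 2: Plaintext = 11011001 = 217 in decimal.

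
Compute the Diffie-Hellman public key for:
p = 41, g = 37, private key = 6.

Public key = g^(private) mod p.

Step 1: A = g^a mod p = 37^6 mod 41.
  37^1 mod 41 = 37
  37^2 mod 41 = (37 * 37) mod 41 = 16
  37^3 mod 41 = (16 * 37) mod 41 = 18
  37^4 mod 41 = (18 * 37) mod 41 = 10
  37^5 mod 41 = (10 * 37) mod 41 = 1
  37^6 mod 41 = (1 * 37) mod 41 = 37
Result: A = 37.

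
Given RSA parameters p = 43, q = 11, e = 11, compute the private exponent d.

Step 1: n = 43 * 11 = 473.
Step 2: phi(n) = 42 * 10 = 420.
Step 3: Find d such that 11 * d = 1 (mod 420).
Step 4: d = 11^(-1) mod 420 = 191.
Verification: 11 * 191 = 2101 = 5 * 420 + 1.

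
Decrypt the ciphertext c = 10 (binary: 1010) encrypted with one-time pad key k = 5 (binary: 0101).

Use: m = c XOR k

Step 1: XOR ciphertext with key:
  Ciphertext: 1010
  Key:        0101
  XOR:        1111
Step 2: Plaintext = 1111 = 15 in decimal.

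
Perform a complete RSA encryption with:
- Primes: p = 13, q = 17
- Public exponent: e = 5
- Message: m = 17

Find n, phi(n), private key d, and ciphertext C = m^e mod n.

Step 1: n = 13 * 17 = 221.
Step 2: phi(n) = (13-1)(17-1) = 12 * 16 = 192.
Step 3: Find d = 5^(-1) mod 192 = 77.
  Verify: 5 * 77 = 385 = 1 (mod 192).
Step 4: C = 17^5 mod 221 = 153.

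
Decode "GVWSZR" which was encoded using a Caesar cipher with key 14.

Step 1: Reverse the shift by subtracting 14 from each letter position.
  G (position 6) -> position (6-14) mod 26 = 18 -> S
  V (position 21) -> position (21-14) mod 26 = 7 -> H
  W (position 22) -> position (22-14) mod 26 = 8 -> I
  S (position 18) -> position (18-14) mod 26 = 4 -> E
  Z (position 25) -> position (25-14) mod 26 = 11 -> L
  R (position 17) -> position (17-14) mod 26 = 3 -> D
Decrypted message: SHIELD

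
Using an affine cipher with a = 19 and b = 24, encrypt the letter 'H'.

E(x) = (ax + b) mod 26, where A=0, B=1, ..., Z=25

Step 1: Convert 'H' to number: x = 7.
Step 2: E(7) = (19 * 7 + 24) mod 26 = 157 mod 26 = 1.
Step 3: Convert 1 back to letter: B.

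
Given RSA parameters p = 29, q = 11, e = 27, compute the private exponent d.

Step 1: n = 29 * 11 = 319.
Step 2: phi(n) = 28 * 10 = 280.
Step 3: Find d such that 27 * d = 1 (mod 280).
Step 4: d = 27^(-1) mod 280 = 83.
Verification: 27 * 83 = 2241 = 8 * 280 + 1.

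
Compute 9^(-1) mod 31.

Step 1: We need x such that 9 * x = 1 (mod 31).
Step 2: Using the extended Euclidean algorithm or trial:
  9 * 7 = 63 = 2 * 31 + 1.
Step 3: Since 63 mod 31 = 1, the inverse is x = 7.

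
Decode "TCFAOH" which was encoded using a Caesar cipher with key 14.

Step 1: Reverse the shift by subtracting 14 from each letter position.
  T (position 19) -> position (19-14) mod 26 = 5 -> F
  C (position 2) -> position (2-14) mod 26 = 14 -> O
  F (position 5) -> position (5-14) mod 26 = 17 -> R
  A (position 0) -> position (0-14) mod 26 = 12 -> M
  O (position 14) -> position (14-14) mod 26 = 0 -> A
  H (position 7) -> position (7-14) mod 26 = 19 -> T
Decrypted message: FORMAT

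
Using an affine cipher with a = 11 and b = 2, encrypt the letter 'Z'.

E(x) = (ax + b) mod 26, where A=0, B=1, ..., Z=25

Step 1: Convert 'Z' to number: x = 25.
Step 2: E(25) = (11 * 25 + 2) mod 26 = 277 mod 26 = 17.
Step 3: Convert 17 back to letter: R.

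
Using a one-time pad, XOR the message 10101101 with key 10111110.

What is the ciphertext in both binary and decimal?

Step 1: Write out the XOR operation bit by bit:
  Message: 10101101
  Key:     10111110
  XOR:     00010011
Step 2: Convert to decimal: 00010011 = 19.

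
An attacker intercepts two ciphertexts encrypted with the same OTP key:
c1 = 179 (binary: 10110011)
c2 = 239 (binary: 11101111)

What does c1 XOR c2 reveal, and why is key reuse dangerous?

Step 1: c1 XOR c2 = (m1 XOR k) XOR (m2 XOR k).
Step 2: By XOR associativity/commutativity: = m1 XOR m2 XOR k XOR k = m1 XOR m2.
Step 3: 10110011 XOR 11101111 = 01011100 = 92.
Step 4: The key cancels out! An attacker learns m1 XOR m2 = 92, revealing the relationship between plaintexts.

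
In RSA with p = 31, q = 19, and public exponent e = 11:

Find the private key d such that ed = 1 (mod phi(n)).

Step 1: n = 31 * 19 = 589.
Step 2: phi(n) = 30 * 18 = 540.
Step 3: Find d such that 11 * d = 1 (mod 540).
Step 4: d = 11^(-1) mod 540 = 491.
Verification: 11 * 491 = 5401 = 10 * 540 + 1.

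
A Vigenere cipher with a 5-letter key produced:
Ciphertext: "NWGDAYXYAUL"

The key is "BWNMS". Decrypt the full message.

Step 1: Key 'BWNMS' has length 5. Extended key: BWNMSBWNMSB
Step 2: Decrypt each position:
  N(13) - B(1) = 12 = M
  W(22) - W(22) = 0 = A
  G(6) - N(13) = 19 = T
  D(3) - M(12) = 17 = R
  A(0) - S(18) = 8 = I
  Y(24) - B(1) = 23 = X
  X(23) - W(22) = 1 = B
  Y(24) - N(13) = 11 = L
  A(0) - M(12) = 14 = O
  U(20) - S(18) = 2 = C
  L(11) - B(1) = 10 = K
Plaintext: MATRIXBLOCK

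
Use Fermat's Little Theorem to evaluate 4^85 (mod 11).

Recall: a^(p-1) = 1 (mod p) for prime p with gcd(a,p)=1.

Step 1: Since 11 is prime, by Fermat's Little Theorem: 4^10 = 1 (mod 11).
Step 2: Reduce exponent: 85 mod 10 = 5.
Step 3: So 4^85 = 4^5 (mod 11).
Step 4: 4^5 mod 11 = 1.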